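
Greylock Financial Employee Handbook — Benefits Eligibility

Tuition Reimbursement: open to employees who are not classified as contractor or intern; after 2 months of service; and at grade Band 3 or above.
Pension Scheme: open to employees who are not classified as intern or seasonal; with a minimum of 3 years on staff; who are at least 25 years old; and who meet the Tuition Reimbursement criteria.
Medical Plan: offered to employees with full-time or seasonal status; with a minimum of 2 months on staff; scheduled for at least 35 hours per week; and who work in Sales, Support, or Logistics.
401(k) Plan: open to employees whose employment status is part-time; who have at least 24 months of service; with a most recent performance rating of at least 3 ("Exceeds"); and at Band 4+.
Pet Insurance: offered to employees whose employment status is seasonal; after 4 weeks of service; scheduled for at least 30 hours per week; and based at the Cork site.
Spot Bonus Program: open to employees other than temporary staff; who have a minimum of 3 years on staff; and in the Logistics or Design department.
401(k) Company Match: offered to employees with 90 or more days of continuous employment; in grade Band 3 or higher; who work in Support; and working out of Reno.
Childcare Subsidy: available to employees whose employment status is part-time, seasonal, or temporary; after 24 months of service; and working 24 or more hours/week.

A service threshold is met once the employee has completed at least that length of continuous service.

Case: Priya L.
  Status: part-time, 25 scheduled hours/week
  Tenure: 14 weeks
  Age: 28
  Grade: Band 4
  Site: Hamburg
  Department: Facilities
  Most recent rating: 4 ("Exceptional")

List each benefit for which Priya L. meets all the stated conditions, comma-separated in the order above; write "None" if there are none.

Tuition Reimbursement — status part-time ✓ (not excluded); service 14 weeks ≥ 2 months (≈60 days) ✓; grade Band 4 ≥ Band 3 ✓ → eligible.
Pension Scheme — status part-time ✓ (not excluded); service 14 weeks < 3 years (≈1095 days) ✗ → not eligible.
Medical Plan — status part-time ✗ (requires full-time or seasonal) → not eligible.
401(k) Plan — status part-time ✓; service 14 weeks < 24 months (≈720 days) ✗ → not eligible.
Pet Insurance — status part-time ✗ (requires seasonal) → not eligible.
Spot Bonus Program — status part-time ✓ (not excluded); service 14 weeks < 3 years (≈1095 days) ✗ → not eligible.
401(k) Company Match — service 14 weeks ≥ 90 days ✓; grade Band 4 ≥ Band 3 ✓; dept Facilities ✗ → not eligible.
Childcare Subsidy — status part-time ✓; service 14 weeks < 24 months (≈720 days) ✗ → not eligible.

Tuition Reimbursement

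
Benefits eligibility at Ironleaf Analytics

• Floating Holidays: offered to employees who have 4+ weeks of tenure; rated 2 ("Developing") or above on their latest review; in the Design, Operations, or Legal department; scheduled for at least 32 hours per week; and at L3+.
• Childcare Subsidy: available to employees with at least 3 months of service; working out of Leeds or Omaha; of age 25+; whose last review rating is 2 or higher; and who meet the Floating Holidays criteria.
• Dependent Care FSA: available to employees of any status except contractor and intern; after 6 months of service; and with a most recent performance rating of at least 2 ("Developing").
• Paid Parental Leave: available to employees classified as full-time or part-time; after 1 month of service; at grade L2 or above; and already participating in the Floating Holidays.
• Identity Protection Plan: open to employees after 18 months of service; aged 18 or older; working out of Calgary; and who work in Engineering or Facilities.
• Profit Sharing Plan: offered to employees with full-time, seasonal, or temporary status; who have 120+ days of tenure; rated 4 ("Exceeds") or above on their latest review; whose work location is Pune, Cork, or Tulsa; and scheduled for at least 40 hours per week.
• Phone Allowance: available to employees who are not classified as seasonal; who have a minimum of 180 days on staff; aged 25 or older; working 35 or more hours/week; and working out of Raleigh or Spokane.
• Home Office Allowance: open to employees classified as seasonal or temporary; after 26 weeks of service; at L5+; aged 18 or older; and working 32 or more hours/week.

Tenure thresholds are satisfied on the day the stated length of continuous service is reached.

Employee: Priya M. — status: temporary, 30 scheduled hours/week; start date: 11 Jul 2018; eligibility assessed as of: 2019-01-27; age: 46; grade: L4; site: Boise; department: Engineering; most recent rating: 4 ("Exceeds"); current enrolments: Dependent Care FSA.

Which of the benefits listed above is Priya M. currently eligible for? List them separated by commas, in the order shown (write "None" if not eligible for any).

Dependent Care FSA

Service from 11 Jul 2018 to 2019-01-27: 200 days.
Floating Holidays — service 200 days ≥ 4 weeks (≈28 days) ✓; rating 4 ≥ 2 ✓; dept Engineering ✗ → not eligible.
Childcare Subsidy — service 200 days ≥ 3 months (≈90 days) ✓; site Boise ✗ (not Leeds or Omaha) → not eligible.
Dependent Care FSA — status temporary ✓ (not excluded); service 200 days ≥ 6 months (≈180 days) ✓; rating 4 ≥ 2 ✓ → eligible.
Paid Parental Leave — status temporary ✗ (requires full-time or part-time) → not eligible.
Identity Protection Plan — service 200 days < 18 months (≈540 days) ✗ → not eligible.
Profit Sharing Plan — status temporary ✓; service 200 days ≥ 120 days ✓; rating 4 ≥ 4 ✓; site Boise ✗ (not Pune, Cork, or Tulsa) → not eligible.
Phone Allowance — status temporary ✓ (not excluded); service 200 days ≥ 180 days ✓; age 46 ≥ 25 ✓; 30 hrs/wk < 35 ✗ → not eligible.
Home Office Allowance — status temporary ✓; service 200 days ≥ 26 weeks (≈182 days) ✓; grade L4 < L5 ✗ → not eligible.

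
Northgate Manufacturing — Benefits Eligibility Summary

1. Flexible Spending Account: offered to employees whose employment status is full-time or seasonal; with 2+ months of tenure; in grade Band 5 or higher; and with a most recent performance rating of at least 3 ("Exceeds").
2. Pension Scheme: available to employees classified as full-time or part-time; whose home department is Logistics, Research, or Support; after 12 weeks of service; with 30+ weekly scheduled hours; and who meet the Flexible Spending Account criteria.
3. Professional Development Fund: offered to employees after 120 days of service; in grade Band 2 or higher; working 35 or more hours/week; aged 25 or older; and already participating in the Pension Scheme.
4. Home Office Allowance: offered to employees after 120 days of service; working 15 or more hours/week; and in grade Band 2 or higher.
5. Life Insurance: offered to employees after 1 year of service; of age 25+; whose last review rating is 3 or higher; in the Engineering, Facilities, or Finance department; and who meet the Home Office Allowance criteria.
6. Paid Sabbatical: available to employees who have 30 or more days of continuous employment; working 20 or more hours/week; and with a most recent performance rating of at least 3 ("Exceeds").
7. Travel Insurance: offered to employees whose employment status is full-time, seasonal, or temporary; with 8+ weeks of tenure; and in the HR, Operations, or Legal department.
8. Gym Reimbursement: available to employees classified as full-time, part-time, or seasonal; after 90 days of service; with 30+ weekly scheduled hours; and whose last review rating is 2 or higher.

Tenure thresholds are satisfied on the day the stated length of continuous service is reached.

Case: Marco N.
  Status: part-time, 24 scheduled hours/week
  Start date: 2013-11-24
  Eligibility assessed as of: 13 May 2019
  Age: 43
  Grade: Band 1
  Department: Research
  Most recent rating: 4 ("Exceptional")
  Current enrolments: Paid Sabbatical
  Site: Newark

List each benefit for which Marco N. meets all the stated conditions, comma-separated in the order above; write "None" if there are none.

Paid Sabbatical

Service from 2013-11-24 to 13 May 2019: 1996 days.
Flexible Spending Account — status part-time ✗ (requires full-time or seasonal) → not eligible.
Pension Scheme — status part-time ✓; dept Research ✓; service 1996 days ≥ 12 weeks (≈84 days) ✓; 24 hrs/wk < 30 ✗ → not eligible.
Professional Development Fund — service 1996 days ≥ 120 days ✓; grade Band 1 < Band 2 ✗ → not eligible.
Home Office Allowance — service 1996 days ≥ 120 days ✓; 24 hrs/wk ≥ 15 ✓; grade Band 1 < Band 2 ✗ → not eligible.
Life Insurance — service 1996 days ≥ 1 year (≈365 days) ✓; age 43 ≥ 25 ✓; rating 4 ≥ 3 ✓; dept Research ✗ → not eligible.
Paid Sabbatical — service 1996 days ≥ 30 days ✓; 24 hrs/wk ≥ 20 ✓; rating 4 ≥ 3 ✓ → eligible.
Travel Insurance — status part-time ✗ (requires full-time, seasonal, or temporary) → not eligible.
Gym Reimbursement — status part-time ✓; service 1996 days ≥ 90 days ✓; 24 hrs/wk < 30 ✗ → not eligible.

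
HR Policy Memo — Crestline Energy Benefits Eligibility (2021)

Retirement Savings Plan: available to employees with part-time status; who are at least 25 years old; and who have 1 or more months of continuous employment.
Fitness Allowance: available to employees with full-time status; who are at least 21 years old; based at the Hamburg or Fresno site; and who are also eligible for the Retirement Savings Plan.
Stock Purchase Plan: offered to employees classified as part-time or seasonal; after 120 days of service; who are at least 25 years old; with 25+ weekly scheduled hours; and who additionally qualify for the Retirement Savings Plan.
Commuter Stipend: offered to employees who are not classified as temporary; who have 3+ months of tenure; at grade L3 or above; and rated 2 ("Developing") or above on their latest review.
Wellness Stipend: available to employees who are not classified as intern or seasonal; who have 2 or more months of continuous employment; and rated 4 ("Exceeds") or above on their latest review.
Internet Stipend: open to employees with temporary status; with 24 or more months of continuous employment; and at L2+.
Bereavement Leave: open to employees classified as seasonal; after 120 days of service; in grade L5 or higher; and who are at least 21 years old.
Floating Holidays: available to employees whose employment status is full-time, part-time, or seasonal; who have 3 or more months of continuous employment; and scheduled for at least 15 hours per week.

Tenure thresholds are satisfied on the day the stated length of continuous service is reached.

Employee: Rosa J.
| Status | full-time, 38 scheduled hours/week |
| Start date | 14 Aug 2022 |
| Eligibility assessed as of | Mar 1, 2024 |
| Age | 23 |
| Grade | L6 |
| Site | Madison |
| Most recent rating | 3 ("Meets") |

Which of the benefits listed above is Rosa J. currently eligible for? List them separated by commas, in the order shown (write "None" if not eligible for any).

Commuter Stipend, Floating Holidays

Service from 14 Aug 2022 to Mar 1, 2024: 565 days.
Retirement Savings Plan — status full-time ✗ (requires part-time) → not eligible.
Fitness Allowance — status full-time ✓; age 23 ≥ 21 ✓; site Madison ✗ (not Hamburg or Fresno) → not eligible.
Stock Purchase Plan — status full-time ✗ (requires part-time or seasonal) → not eligible.
Commuter Stipend — status full-time ✓ (not excluded); service 565 days ≥ 3 months (≈90 days) ✓; grade L6 ≥ L3 ✓; rating 3 ≥ 2 ✓ → eligible.
Wellness Stipend — status full-time ✓ (not excluded); service 565 days ≥ 2 months (≈60 days) ✓; rating 3 < 4 ✗ → not eligible.
Internet Stipend — status full-time ✗ (requires temporary) → not eligible.
Bereavement Leave — status full-time ✗ (requires seasonal) → not eligible.
Floating Holidays — status full-time ✓; service 565 days ≥ 3 months (≈90 days) ✓; 38 hrs/wk ≥ 15 ✓ → eligible.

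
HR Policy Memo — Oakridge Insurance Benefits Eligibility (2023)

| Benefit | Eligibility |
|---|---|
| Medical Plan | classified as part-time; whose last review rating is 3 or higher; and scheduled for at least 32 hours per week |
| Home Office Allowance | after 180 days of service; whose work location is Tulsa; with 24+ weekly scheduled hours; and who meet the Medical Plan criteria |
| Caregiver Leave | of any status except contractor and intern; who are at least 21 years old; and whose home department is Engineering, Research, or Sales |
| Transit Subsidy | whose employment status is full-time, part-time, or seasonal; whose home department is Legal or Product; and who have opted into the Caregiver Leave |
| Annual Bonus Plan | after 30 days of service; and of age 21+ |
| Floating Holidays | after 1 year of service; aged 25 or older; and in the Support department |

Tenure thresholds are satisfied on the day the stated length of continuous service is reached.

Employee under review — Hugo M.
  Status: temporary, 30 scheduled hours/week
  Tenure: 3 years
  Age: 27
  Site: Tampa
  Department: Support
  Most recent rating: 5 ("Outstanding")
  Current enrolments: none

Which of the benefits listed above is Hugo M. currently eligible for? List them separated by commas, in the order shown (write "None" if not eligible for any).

Annual Bonus Plan, Floating Holidays

Medical Plan — status temporary ✗ (requires part-time) → not eligible.
Home Office Allowance — service 3 years ≥ 180 days ✓; site Tampa ✗ (not Tulsa) → not eligible.
Caregiver Leave — status temporary ✓ (not excluded); age 27 ≥ 21 ✓; dept Support ✗ → not eligible.
Transit Subsidy — status temporary ✗ (requires full-time, part-time, or seasonal) → not eligible.
Annual Bonus Plan — service 3 years ≥ 30 days ✓; age 27 ≥ 21 ✓ → eligible.
Floating Holidays — service 3 years ≥ 1 year ✓; age 27 ≥ 25 ✓; dept Support ✓ → eligible.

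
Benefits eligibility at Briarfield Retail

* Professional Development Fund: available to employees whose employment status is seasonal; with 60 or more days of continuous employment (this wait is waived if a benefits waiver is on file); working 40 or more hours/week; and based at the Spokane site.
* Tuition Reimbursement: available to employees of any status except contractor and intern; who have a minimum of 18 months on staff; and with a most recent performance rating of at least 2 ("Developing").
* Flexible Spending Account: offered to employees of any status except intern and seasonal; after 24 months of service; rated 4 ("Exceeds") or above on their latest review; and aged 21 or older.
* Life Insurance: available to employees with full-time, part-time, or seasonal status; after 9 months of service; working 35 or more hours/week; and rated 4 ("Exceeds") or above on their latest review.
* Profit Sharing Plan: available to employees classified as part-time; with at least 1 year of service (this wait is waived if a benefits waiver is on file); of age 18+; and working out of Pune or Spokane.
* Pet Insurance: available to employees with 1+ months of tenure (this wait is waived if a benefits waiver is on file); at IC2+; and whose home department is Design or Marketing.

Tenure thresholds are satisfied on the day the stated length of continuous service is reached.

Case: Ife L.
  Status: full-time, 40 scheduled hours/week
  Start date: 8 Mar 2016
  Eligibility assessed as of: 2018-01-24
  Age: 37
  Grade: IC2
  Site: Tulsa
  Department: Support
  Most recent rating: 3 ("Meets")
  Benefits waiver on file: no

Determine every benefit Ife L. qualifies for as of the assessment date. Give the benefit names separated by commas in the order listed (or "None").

Service from 8 Mar 2016 to 2018-01-24: 687 days.
Professional Development Fund — status full-time ✗ (requires seasonal) → not eligible.
Tuition Reimbursement — status full-time ✓ (not excluded); service 687 days ≥ 18 months (≈540 days) ✓; rating 3 ≥ 2 ✓ → eligible.
Flexible Spending Account — status full-time ✓ (not excluded); service 687 days < 24 months (≈720 days) ✗ → not eligible.
Life Insurance — status full-time ✓; service 687 days ≥ 9 months (≈270 days) ✓; 40 hrs/wk ≥ 35 ✓; rating 3 < 4 ✗ → not eligible.
Profit Sharing Plan — status full-time ✗ (requires part-time) → not eligible.
Pet Insurance — no waiver, service 687 days ≥ 1 month (≈30 days) ✓; grade IC2 ≥ IC2 ✓; dept Support ✗ → not eligible.

Tuition Reimbursement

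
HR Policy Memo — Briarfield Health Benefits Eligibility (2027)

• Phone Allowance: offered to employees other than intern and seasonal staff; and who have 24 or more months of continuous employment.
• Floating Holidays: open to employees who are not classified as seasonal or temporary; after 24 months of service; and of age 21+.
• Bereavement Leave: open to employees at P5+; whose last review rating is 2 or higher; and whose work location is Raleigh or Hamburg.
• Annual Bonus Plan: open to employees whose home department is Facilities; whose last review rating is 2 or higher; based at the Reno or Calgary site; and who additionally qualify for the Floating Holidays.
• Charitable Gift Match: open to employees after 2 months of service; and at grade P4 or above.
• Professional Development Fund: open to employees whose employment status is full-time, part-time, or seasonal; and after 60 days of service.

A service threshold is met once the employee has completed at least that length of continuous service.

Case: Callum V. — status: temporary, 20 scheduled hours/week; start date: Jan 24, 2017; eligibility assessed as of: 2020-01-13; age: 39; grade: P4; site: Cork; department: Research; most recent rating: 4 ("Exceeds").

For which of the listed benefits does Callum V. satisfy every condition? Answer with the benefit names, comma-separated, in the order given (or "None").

Service from Jan 24, 2017 to 2020-01-13: 1084 days.
Phone Allowance — status temporary ✓ (not excluded); service 1084 days ≥ 24 months (≈720 days) ✓ → eligible.
Floating Holidays — status temporary ✗ (excluded) → not eligible.
Bereavement Leave — grade P4 < P5 ✗ → not eligible.
Annual Bonus Plan — dept Research ✗ → not eligible.
Charitable Gift Match — service 1084 days ≥ 2 months (≈60 days) ✓; grade P4 ≥ P4 ✓ → eligible.
Professional Development Fund — status temporary ✗ (requires full-time, part-time, or seasonal) → not eligible.

Phone Allowance, Charitable Gift Match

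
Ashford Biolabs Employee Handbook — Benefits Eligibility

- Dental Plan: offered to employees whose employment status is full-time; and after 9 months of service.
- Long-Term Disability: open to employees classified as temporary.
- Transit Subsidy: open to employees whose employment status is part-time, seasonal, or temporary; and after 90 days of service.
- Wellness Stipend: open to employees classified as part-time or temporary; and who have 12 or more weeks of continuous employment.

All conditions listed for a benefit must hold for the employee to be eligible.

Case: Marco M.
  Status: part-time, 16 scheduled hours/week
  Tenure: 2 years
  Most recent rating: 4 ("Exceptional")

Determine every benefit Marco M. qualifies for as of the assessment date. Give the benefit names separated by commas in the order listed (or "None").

Transit Subsidy, Wellness Stipend

Dental Plan — status part-time ✗ (requires full-time) → not eligible.
Long-Term Disability — status part-time ✗ (requires temporary) → not eligible.
Transit Subsidy — status part-time ✓; service 2 years ≥ 90 days ✓ → eligible.
Wellness Stipend — status part-time ✓; service 2 years ≥ 12 weeks (≈84 days) ✓ → eligible.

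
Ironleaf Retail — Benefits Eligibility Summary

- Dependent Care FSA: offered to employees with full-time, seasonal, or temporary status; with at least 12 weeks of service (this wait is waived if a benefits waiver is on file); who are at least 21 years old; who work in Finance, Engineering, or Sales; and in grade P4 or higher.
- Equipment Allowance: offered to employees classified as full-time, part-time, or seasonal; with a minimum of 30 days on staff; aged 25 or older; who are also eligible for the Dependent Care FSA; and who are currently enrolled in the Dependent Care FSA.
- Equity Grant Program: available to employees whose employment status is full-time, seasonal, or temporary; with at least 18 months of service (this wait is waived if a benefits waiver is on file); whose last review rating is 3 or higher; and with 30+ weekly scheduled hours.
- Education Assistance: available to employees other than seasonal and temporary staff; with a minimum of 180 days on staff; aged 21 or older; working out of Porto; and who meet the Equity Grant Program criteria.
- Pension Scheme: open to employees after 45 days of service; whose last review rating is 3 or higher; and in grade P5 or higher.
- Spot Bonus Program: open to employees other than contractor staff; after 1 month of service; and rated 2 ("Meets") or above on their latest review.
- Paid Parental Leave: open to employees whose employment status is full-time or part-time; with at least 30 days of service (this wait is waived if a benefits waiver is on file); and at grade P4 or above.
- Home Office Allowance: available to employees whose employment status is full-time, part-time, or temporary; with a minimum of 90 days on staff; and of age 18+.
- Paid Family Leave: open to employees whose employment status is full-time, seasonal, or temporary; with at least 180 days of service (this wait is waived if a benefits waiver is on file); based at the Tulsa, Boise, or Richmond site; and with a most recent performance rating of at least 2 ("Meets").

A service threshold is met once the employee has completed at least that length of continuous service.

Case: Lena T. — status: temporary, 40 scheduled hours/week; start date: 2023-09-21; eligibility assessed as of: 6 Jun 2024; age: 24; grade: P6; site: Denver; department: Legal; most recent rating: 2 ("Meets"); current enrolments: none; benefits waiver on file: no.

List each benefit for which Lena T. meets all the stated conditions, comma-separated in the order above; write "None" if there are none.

Service from 2023-09-21 to 6 Jun 2024: 259 days.
Dependent Care FSA — status temporary ✓; no waiver, service 259 days ≥ 12 weeks (≈84 days) ✓; age 24 ≥ 21 ✓; dept Legal ✗ → not eligible.
Equipment Allowance — status temporary ✗ (requires full-time, part-time, or seasonal) → not eligible.
Equity Grant Program — status temporary ✓; no waiver, service 259 days < 18 months (≈540 days) ✗ → not eligible.
Education Assistance — status temporary ✗ (excluded) → not eligible.
Pension Scheme — service 259 days ≥ 45 days ✓; rating 2 < 3 ✗ → not eligible.
Spot Bonus Program — status temporary ✓ (not excluded); service 259 days ≥ 1 month (≈30 days) ✓; rating 2 ≥ 2 ✓ → eligible.
Paid Parental Leave — status temporary ✗ (requires full-time or part-time) → not eligible.
Home Office Allowance — status temporary ✓; service 259 days ≥ 90 days ✓; age 24 ≥ 18 ✓ → eligible.
Paid Family Leave — status temporary ✓; no waiver, service 259 days ≥ 180 days ✓; site Denver ✗ (not Tulsa, Boise, or Richmond) → not eligible.

Spot Bonus Program, Home Office Allowance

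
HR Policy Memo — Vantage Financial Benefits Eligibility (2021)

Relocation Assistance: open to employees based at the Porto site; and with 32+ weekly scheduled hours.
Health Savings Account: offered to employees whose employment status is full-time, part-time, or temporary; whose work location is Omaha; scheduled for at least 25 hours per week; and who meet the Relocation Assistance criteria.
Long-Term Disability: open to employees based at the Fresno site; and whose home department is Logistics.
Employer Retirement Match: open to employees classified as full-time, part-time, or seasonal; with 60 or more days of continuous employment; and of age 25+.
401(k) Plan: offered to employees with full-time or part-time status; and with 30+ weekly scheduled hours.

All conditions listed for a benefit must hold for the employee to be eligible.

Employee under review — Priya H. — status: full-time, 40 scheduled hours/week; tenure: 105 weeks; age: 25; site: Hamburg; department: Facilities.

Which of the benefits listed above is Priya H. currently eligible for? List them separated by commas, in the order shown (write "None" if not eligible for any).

Relocation Assistance — site Hamburg ✗ (not Porto) → not eligible.
Health Savings Account — status full-time ✓; site Hamburg ✗ (not Omaha) → not eligible.
Long-Term Disability — site Hamburg ✗ (not Fresno) → not eligible.
Employer Retirement Match — status full-time ✓; service 105 weeks ≥ 60 days ✓; age 25 ≥ 25 ✓ → eligible.
401(k) Plan — status full-time ✓; 40 hrs/wk ≥ 30 ✓ → eligible.

Employer Retirement Match, 401(k) Plan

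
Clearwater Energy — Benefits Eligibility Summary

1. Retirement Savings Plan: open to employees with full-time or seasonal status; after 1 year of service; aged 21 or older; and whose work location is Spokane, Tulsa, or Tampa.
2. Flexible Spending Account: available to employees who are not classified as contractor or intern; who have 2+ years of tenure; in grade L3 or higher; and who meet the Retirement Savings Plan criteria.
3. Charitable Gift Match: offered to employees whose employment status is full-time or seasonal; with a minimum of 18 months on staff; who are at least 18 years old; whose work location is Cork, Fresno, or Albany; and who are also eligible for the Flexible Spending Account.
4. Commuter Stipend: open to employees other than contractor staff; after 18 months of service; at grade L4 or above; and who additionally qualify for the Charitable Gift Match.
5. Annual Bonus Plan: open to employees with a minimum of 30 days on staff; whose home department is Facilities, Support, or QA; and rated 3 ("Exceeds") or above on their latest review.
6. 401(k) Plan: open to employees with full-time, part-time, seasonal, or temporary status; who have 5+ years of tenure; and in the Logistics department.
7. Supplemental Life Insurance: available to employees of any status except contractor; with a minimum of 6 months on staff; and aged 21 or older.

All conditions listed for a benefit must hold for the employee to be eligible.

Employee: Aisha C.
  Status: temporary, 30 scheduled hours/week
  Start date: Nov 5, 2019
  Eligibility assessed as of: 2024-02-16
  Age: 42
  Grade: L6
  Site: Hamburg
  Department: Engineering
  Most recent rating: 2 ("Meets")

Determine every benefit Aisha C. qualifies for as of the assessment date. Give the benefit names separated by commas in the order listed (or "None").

Supplemental Life Insurance

Service from Nov 5, 2019 to 2024-02-16: 1564 days.
Retirement Savings Plan — status temporary ✗ (requires full-time or seasonal) → not eligible.
Flexible Spending Account — status temporary ✓ (not excluded); service 1564 days ≥ 2 years (≈730 days) ✓; grade L6 ≥ L3 ✓; not eligible for Retirement Savings Plan ✗ → not eligible.
Charitable Gift Match — status temporary ✗ (requires full-time or seasonal) → not eligible.
Commuter Stipend — status temporary ✓ (not excluded); service 1564 days ≥ 18 months (≈540 days) ✓; grade L6 ≥ L4 ✓; not eligible for Charitable Gift Match ✗ → not eligible.
Annual Bonus Plan — service 1564 days ≥ 30 days ✓; dept Engineering ✗ → not eligible.
401(k) Plan — status temporary ✓; service 1564 days < 5 years (≈1825 days) ✗ → not eligible.
Supplemental Life Insurance — status temporary ✓ (not excluded); service 1564 days ≥ 6 months (≈180 days) ✓; age 42 ≥ 21 ✓ → eligible.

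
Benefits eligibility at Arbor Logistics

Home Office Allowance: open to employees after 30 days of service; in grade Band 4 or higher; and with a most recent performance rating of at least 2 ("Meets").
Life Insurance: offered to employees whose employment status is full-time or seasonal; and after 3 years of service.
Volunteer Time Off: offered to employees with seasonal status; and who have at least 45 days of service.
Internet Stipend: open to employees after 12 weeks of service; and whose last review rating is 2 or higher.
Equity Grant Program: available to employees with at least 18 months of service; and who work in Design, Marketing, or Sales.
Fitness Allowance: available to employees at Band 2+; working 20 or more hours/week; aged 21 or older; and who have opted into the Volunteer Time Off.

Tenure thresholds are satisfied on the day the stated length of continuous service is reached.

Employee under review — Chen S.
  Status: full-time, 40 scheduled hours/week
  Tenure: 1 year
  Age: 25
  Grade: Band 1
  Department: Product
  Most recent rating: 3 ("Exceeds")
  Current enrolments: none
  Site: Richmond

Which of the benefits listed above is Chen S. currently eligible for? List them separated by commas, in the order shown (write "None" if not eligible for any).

Internet Stipend

Home Office Allowance — service 1 year ≥ 30 days ✓; grade Band 1 < Band 4 ✗ → not eligible.
Life Insurance — status full-time ✓; service 1 year < 3 years ✗ → not eligible.
Volunteer Time Off — status full-time ✗ (requires seasonal) → not eligible.
Internet Stipend — service 1 year ≥ 12 weeks (≈84 days) ✓; rating 3 ≥ 2 ✓ → eligible.
Equity Grant Program — service 1 year < 18 months (≈540 days) ✗ → not eligible.
Fitness Allowance — grade Band 1 < Band 2 ✗ → not eligible.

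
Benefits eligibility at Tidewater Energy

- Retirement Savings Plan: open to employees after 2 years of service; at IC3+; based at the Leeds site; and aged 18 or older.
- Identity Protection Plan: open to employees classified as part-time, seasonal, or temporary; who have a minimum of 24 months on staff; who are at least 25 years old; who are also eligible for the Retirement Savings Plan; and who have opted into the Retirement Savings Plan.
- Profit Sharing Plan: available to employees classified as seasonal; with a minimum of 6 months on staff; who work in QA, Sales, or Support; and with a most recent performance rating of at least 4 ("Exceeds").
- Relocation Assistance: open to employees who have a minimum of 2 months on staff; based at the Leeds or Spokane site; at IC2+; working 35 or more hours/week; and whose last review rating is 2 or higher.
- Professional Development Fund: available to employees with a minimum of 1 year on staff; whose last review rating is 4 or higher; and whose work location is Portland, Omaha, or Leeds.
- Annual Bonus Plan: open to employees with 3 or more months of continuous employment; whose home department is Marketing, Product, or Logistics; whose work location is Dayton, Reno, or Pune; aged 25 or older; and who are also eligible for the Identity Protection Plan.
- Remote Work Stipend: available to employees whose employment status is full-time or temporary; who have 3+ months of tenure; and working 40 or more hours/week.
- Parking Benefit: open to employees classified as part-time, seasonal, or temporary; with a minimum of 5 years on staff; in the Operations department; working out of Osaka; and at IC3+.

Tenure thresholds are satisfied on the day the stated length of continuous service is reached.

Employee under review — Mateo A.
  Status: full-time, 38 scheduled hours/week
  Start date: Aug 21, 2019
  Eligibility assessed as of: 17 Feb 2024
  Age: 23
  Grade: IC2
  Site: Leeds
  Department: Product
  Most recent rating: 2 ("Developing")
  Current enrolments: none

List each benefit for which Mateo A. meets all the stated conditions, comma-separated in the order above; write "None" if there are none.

Service from Aug 21, 2019 to 17 Feb 2024: 1641 days.
Retirement Savings Plan — service 1641 days ≥ 2 years (≈730 days) ✓; grade IC2 < IC3 ✗ → not eligible.
Identity Protection Plan — status full-time ✗ (requires part-time, seasonal, or temporary) → not eligible.
Profit Sharing Plan — status full-time ✗ (requires seasonal) → not eligible.
Relocation Assistance — service 1641 days ≥ 2 months (≈60 days) ✓; site Leeds ✓; grade IC2 ≥ IC2 ✓; 38 hrs/wk ≥ 35 ✓; rating 2 ≥ 2 ✓ → eligible.
Professional Development Fund — service 1641 days ≥ 1 year (≈365 days) ✓; rating 2 < 4 ✗ → not eligible.
Annual Bonus Plan — service 1641 days ≥ 3 months (≈90 days) ✓; dept Product ✓; site Leeds ✗ (not Dayton, Reno, or Pune) → not eligible.
Remote Work Stipend — status full-time ✓; service 1641 days ≥ 3 months (≈90 days) ✓; 38 hrs/wk < 40 ✗ → not eligible.
Parking Benefit — status full-time ✗ (requires part-time, seasonal, or temporary) → not eligible.

Relocation Assistance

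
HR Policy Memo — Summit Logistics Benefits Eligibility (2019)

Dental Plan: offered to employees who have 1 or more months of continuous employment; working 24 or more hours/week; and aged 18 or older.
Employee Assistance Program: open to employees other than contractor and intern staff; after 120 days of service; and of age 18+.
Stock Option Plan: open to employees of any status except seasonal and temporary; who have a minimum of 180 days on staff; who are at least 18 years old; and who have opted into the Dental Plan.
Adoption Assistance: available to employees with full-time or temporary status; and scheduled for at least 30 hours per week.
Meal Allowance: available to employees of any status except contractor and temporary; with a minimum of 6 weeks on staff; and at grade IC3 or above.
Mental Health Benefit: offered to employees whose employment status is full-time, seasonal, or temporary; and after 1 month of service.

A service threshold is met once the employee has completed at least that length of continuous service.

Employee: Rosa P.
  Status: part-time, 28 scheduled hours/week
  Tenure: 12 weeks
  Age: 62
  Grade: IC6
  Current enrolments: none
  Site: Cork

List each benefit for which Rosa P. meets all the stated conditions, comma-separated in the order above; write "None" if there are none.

Dental Plan, Meal Allowance

Dental Plan — service 12 weeks ≥ 1 month (≈30 days) ✓; 28 hrs/wk ≥ 24 ✓; age 62 ≥ 18 ✓ → eligible.
Employee Assistance Program — status part-time ✓ (not excluded); service 12 weeks < 120 days ✗ → not eligible.
Stock Option Plan — status part-time ✓ (not excluded); service 12 weeks < 180 days ✗ → not eligible.
Adoption Assistance — status part-time ✗ (requires full-time or temporary) → not eligible.
Meal Allowance — status part-time ✓ (not excluded); service 12 weeks ≥ 6 weeks ✓; grade IC6 ≥ IC3 ✓ → eligible.
Mental Health Benefit — status part-time ✗ (requires full-time, seasonal, or temporary) → not eligible.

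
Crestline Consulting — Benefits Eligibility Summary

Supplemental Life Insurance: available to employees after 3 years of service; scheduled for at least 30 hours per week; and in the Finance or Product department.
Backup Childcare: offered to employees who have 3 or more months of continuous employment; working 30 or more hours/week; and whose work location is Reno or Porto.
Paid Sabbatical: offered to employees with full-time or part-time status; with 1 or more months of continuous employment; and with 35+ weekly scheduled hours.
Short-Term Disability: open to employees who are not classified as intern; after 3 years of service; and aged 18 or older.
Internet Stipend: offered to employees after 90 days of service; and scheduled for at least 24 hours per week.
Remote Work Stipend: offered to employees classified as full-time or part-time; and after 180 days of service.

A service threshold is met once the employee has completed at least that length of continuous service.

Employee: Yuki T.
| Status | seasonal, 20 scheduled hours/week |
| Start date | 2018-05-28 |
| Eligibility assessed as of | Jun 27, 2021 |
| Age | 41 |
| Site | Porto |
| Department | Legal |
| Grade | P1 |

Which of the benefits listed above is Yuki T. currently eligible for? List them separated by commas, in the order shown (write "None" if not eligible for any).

Short-Term Disability

Service from 2018-05-28 to Jun 27, 2021: 1126 days.
Supplemental Life Insurance — service 1126 days ≥ 3 years (≈1095 days) ✓; 20 hrs/wk < 30 ✗ → not eligible.
Backup Childcare — service 1126 days ≥ 3 months (≈90 days) ✓; 20 hrs/wk < 30 ✗ → not eligible.
Paid Sabbatical — status seasonal ✗ (requires full-time or part-time) → not eligible.
Short-Term Disability — status seasonal ✓ (not excluded); service 1126 days ≥ 3 years (≈1095 days) ✓; age 41 ≥ 18 ✓ → eligible.
Internet Stipend — service 1126 days ≥ 90 days ✓; 20 hrs/wk < 24 ✗ → not eligible.
Remote Work Stipend — status seasonal ✗ (requires full-time or part-time) → not eligible.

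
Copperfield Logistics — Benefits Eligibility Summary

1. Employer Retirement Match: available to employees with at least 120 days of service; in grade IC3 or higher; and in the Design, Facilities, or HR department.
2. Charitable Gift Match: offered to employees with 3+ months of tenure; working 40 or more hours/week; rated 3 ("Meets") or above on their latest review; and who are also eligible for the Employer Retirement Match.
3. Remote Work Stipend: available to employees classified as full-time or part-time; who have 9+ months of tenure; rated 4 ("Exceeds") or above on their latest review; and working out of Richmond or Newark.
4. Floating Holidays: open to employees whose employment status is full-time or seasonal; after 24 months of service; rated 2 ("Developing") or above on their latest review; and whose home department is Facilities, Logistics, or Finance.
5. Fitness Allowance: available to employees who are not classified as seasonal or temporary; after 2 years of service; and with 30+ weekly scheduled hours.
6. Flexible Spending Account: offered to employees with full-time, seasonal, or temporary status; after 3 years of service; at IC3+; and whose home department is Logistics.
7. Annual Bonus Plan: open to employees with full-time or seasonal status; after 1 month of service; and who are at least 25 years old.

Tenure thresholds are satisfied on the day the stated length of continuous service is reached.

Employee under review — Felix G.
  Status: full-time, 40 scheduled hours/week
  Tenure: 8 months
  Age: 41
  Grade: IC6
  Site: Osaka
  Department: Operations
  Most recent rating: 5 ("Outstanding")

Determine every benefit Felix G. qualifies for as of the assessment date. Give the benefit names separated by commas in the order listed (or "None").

Employer Retirement Match — service 8 months ≥ 120 days ✓; grade IC6 ≥ IC3 ✓; dept Operations ✗ → not eligible.
Charitable Gift Match — service 8 months ≥ 3 months ✓; 40 hrs/wk ≥ 40 ✓; rating 5 ≥ 3 ✓; not eligible for Employer Retirement Match ✗ → not eligible.
Remote Work Stipend — status full-time ✓; service 8 months < 9 months ✗ → not eligible.
Floating Holidays — status full-time ✓; service 8 months < 24 months ✗ → not eligible.
Fitness Allowance — status full-time ✓ (not excluded); service 8 months < 2 years (≈730 days) ✗ → not eligible.
Flexible Spending Account — status full-time ✓; service 8 months < 3 years (≈1095 days) ✗ → not eligible.
Annual Bonus Plan — status full-time ✓; service 8 months ≥ 1 month ✓; age 41 ≥ 25 ✓ → eligible.

Annual Bonus Plan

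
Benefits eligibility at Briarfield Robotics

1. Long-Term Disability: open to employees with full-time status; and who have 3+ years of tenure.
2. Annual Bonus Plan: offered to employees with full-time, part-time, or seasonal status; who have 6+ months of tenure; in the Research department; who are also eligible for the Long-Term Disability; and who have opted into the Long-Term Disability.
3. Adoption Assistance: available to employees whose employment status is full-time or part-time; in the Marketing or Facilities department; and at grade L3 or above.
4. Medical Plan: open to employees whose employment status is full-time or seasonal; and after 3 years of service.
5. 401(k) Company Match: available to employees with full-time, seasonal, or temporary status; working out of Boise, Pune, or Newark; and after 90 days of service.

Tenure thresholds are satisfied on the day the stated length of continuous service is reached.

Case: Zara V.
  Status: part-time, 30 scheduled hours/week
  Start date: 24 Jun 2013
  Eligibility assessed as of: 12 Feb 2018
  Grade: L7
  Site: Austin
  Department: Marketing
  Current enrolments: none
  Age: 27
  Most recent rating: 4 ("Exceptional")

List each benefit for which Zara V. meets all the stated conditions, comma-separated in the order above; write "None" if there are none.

Service from 24 Jun 2013 to 12 Feb 2018: 1694 days.
Long-Term Disability — status part-time ✗ (requires full-time) → not eligible.
Annual Bonus Plan — status part-time ✓; service 1694 days ≥ 6 months (≈180 days) ✓; dept Marketing ✗ → not eligible.
Adoption Assistance — status part-time ✓; dept Marketing ✓; grade L7 ≥ L3 ✓ → eligible.
Medical Plan — status part-time ✗ (requires full-time or seasonal) → not eligible.
401(k) Company Match — status part-time ✗ (requires full-time, seasonal, or temporary) → not eligible.

Adoption Assistance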